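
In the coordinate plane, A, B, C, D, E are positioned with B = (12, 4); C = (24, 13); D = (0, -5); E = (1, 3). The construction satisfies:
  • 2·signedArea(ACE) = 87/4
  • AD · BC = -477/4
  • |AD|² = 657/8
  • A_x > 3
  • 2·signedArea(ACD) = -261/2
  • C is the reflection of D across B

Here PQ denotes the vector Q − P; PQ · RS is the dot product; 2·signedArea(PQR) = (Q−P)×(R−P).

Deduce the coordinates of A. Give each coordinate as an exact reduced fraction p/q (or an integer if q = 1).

A = (15/4, 13/4)

1. A_x = 15/4  [2·signedArea(ACE) = 87/4 ∩ 2·signedArea(ACD) = -261/2]
2. A_y = 13/4  [2·signedArea(ACE) = 87/4 ∩ 2·signedArea(ACD) = -261/2]
   → A = (15/4, 13/4)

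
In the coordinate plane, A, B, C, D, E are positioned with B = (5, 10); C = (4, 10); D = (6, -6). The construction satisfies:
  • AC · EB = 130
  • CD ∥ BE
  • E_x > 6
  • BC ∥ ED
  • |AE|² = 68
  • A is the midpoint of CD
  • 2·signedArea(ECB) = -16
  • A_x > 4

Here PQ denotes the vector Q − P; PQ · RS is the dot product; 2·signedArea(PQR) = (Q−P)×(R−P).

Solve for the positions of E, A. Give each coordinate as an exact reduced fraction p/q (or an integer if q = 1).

A = (5, 2)
E = (7, -6)

1. E_x = 7  [BC ∥ ED ∩ CD ∥ BE]
2. E_y = -6  [BC ∥ ED ∩ CD ∥ BE]
   → E = (7, -6)
3. A_x = 5  [A is the midpoint of CD]
4. A_y = 2  [A is the midpoint of CD]
   → A = (5, 2)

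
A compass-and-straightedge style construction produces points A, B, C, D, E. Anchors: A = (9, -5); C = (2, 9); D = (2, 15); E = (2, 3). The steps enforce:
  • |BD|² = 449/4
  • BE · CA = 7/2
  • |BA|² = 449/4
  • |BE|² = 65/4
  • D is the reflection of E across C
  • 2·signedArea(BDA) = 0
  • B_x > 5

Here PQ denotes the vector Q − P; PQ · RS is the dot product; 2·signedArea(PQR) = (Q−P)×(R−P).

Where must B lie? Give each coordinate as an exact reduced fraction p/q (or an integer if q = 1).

1. B_x = 11/2  [2·signedArea(BDA) = 0 ∩ BE · CA = 7/2]
2. B_y = 5  [2·signedArea(BDA) = 0 ∩ BE · CA = 7/2]
   → B = (11/2, 5)

B = (11/2, 5)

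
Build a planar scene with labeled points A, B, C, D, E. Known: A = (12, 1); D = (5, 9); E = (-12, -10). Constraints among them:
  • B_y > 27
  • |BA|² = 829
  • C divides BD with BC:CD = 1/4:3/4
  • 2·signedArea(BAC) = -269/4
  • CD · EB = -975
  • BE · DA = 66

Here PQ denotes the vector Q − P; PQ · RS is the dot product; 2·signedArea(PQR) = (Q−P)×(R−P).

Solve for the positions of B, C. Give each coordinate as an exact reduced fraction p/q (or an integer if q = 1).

1. B_x = 22  [line -7·x + 8·y + -70 = 0 ∩ |BA|² = 829]
2. B_y = 28  [line -7·x + 8·y + -70 = 0 ∩ |BA|² = 829]
   → B = (22, 28)
3. C_x = 71/4  [C divides BD with BC:CD = 1/4:3/4]
4. C_y = 93/4  [C divides BD with BC:CD = 1/4:3/4]
   → C = (71/4, 93/4)

B = (22, 28)
C = (71/4, 93/4)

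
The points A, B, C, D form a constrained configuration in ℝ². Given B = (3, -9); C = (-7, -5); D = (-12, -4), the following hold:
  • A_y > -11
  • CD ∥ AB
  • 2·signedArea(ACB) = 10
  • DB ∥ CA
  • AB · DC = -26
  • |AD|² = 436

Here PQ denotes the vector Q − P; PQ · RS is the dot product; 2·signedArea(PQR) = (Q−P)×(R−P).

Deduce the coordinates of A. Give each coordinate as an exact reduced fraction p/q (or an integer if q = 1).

1. A_x = 8  [CD ∥ AB ∩ DB ∥ CA]
2. A_y = -10  [CD ∥ AB ∩ DB ∥ CA]
   → A = (8, -10)

A = (8, -10)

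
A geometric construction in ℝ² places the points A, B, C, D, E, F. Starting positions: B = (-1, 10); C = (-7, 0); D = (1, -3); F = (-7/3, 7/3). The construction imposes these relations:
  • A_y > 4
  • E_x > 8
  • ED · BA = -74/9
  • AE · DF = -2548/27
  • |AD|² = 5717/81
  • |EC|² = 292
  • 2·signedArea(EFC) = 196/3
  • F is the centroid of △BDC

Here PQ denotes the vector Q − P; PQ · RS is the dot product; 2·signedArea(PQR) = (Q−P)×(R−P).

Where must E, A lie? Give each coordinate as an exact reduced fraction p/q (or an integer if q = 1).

1. E_x = 9  [line 7/3·x + -14/3·y + -49 = 0 ∩ |EC|² = 292]
2. E_y = -6  [line 7/3·x + -14/3·y + -49 = 0 ∩ |EC|² = 292]
   → E = (9, -6)
3. A_x = -17/9  [ED · BA = -74/9 ∩ AE · DF = -2548/27]
4. A_y = 44/9  [ED · BA = -74/9 ∩ AE · DF = -2548/27]
   → A = (-17/9, 44/9)

A = (-17/9, 44/9)
E = (9, -6)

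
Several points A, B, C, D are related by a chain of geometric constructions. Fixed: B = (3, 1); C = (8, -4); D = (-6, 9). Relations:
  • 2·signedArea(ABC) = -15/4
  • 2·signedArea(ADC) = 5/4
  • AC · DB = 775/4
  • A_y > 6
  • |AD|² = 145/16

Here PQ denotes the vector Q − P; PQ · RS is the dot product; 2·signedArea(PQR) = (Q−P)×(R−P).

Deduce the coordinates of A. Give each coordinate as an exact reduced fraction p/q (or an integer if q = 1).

A = (-15/4, 7)

1. A_x = -15/4  [2·signedArea(ABC) = -15/4 ∩ AC · DB = 775/4]
2. A_y = 7  [2·signedArea(ABC) = -15/4 ∩ AC · DB = 775/4]
   → A = (-15/4, 7)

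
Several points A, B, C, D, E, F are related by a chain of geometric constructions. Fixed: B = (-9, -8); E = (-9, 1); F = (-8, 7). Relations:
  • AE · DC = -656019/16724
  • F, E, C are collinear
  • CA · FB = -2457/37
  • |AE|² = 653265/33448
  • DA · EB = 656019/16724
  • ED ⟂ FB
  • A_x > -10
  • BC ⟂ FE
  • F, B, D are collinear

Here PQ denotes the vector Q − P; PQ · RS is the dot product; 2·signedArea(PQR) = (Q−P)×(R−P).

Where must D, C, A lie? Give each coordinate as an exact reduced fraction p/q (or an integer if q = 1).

A = (-157725/16724, -56833/16724)
C = (-387/37, -287/37)
D = (-1899/226, 217/226)

1. D_x = -1899/226  [F, B, D are collinear ∩ ED ⟂ FB]
2. D_y = 217/226  [F, B, D are collinear ∩ ED ⟂ FB]
   → D = (-1899/226, 217/226)
3. C_x = -387/37  [F, E, C are collinear ∩ BC ⟂ FE]
4. C_y = -287/37  [F, E, C are collinear ∩ BC ⟂ FE]
   → C = (-387/37, -287/37)
5. A_x = -157725/16724  [AE · DC = -656019/16724 ∩ CA · FB = -2457/37]
6. A_y = -56833/16724  [AE · DC = -656019/16724 ∩ CA · FB = -2457/37]
   → A = (-157725/16724, -56833/16724)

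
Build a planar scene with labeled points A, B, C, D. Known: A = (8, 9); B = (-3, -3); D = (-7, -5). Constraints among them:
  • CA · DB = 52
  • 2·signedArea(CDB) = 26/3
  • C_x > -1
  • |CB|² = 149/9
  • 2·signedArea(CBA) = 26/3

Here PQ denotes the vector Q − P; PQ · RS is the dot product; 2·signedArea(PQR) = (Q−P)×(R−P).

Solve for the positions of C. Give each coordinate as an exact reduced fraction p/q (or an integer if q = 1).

C = (-2/3, 1/3)

1. C_x = -2/3  [CA · DB = 52 ∩ 2·signedArea(CDB) = 26/3]
2. C_y = 1/3  [CA · DB = 52 ∩ 2·signedArea(CDB) = 26/3]
   → C = (-2/3, 1/3)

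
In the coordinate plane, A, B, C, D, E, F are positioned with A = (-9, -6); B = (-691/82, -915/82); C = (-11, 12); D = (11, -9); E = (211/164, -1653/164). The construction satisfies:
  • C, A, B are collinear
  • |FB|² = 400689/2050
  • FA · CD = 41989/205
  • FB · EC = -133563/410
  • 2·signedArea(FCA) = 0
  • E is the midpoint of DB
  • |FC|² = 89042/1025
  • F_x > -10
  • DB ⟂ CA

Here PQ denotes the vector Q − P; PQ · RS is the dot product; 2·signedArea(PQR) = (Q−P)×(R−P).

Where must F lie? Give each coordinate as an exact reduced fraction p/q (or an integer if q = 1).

F = (-2044/205, 561/205)

1. F_x = -2044/205  [2·signedArea(FCA) = 0 ∩ FB · EC = -133563/410]
2. F_y = 561/205  [2·signedArea(FCA) = 0 ∩ FB · EC = -133563/410]
   → F = (-2044/205, 561/205)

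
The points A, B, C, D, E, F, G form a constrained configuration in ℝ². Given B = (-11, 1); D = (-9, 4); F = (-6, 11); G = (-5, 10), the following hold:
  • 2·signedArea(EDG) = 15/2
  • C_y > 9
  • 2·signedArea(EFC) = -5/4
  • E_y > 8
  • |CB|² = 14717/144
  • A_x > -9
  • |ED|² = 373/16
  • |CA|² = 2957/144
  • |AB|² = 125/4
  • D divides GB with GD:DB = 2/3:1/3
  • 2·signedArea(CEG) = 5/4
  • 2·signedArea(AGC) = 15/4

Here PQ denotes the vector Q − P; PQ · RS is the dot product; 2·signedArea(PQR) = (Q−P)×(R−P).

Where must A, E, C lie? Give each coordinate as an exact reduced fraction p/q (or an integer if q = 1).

1. E_x = -29/4  [line -6·x + 4·y + -155/2 = 0 ∩ |ED|² = 373/16]
2. E_y = 17/2  [line -6·x + 4·y + -155/2 = 0 ∩ |ED|² = 373/16]
   → E = (-29/4, 17/2)
3. C_x = -73/12  [2·signedArea(EFC) = -5/4 ∩ 2·signedArea(CEG) = 5/4]
4. C_y = 59/6  [2·signedArea(EFC) = -5/4 ∩ 2·signedArea(CEG) = 5/4]
   → C = (-73/12, 59/6)
5. A_x = -17/2  [line 1/6·x + -13/12·y + 95/12 = 0 ∩ |AB|² = 125/4]
6. A_y = 6  [line 1/6·x + -13/12·y + 95/12 = 0 ∩ |AB|² = 125/4]
   → A = (-17/2, 6)

A = (-17/2, 6)
C = (-73/12, 59/6)
E = (-29/4, 17/2)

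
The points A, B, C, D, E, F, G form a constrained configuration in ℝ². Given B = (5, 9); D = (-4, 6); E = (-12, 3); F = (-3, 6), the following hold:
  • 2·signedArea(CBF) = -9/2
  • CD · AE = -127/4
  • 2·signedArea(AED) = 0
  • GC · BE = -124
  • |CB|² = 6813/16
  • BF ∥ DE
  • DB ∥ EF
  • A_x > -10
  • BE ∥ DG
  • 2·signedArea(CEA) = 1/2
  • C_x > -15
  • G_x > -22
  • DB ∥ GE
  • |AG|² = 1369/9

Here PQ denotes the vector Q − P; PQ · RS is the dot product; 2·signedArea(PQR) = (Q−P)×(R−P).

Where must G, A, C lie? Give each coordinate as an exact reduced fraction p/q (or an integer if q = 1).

1. G_x = -21  [DB ∥ GE ∩ BE ∥ DG]
2. G_y = 0  [DB ∥ GE ∩ BE ∥ DG]
   → G = (-21, 0)
3. A_x = -28/3  [line -3·x + 8·y + -60 = 0 ∩ |AG|² = 1369/9]
4. A_y = 4  [line -3·x + 8·y + -60 = 0 ∩ |AG|² = 1369/9]
   → A = (-28/3, 4)
5. C_x = -29/2  [2·signedArea(CBF) = -9/2 ∩ CD · AE = -127/4]
6. C_y = 9/4  [2·signedArea(CBF) = -9/2 ∩ CD · AE = -127/4]
   → C = (-29/2, 9/4)

A = (-28/3, 4)
C = (-29/2, 9/4)
G = (-21, 0)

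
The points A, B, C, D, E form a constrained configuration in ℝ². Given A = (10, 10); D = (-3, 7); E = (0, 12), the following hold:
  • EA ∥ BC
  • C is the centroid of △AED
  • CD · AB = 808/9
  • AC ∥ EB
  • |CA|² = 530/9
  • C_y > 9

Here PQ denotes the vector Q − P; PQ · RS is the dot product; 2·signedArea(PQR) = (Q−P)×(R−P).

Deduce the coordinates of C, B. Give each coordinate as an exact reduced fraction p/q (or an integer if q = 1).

B = (-23/3, 35/3)
C = (7/3, 29/3)

1. C_x = 7/3  [C is the centroid of △AED]
2. C_y = 29/3  [C is the centroid of △AED]
   → C = (7/3, 29/3)
3. B_x = -23/3  [EA ∥ BC ∩ AC ∥ EB]
4. B_y = 35/3  [EA ∥ BC ∩ AC ∥ EB]
   → B = (-23/3, 35/3)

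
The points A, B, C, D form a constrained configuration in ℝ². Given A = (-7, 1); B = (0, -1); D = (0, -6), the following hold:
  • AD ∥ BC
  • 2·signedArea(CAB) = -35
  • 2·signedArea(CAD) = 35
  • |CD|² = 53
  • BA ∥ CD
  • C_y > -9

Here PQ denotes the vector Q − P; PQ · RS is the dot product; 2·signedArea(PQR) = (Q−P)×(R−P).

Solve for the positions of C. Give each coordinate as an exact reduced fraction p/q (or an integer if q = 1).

C = (7, -8)

1. C_x = 7  [BA ∥ CD ∩ AD ∥ BC]
2. C_y = -8  [BA ∥ CD ∩ AD ∥ BC]
   → C = (7, -8)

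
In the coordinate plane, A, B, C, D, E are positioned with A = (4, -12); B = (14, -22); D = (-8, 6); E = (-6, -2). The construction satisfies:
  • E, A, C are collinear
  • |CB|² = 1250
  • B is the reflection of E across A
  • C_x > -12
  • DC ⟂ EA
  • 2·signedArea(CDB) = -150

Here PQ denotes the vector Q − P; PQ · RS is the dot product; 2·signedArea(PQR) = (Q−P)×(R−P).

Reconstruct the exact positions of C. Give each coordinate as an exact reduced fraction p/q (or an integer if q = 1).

C = (-11, 3)

1. C_x = -11  [E, A, C are collinear ∩ DC ⟂ EA]
2. C_y = 3  [E, A, C are collinear ∩ DC ⟂ EA]
   → C = (-11, 3)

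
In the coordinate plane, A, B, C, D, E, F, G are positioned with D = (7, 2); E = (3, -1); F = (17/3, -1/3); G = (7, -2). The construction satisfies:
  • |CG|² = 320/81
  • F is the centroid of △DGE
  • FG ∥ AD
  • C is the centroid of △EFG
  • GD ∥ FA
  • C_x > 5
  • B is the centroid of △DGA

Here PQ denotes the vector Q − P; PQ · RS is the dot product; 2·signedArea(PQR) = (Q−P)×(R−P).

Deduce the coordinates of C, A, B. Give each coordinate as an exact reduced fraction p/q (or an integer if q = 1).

A = (17/3, 11/3)
B = (59/9, 11/9)
C = (47/9, -10/9)

1. C_x = 47/9  [C is the centroid of △EFG]
2. C_y = -10/9  [C is the centroid of △EFG]
   → C = (47/9, -10/9)
3. A_x = 17/3  [FG ∥ AD ∩ GD ∥ FA]
4. A_y = 11/3  [FG ∥ AD ∩ GD ∥ FA]
   → A = (17/3, 11/3)
5. B_x = 59/9  [B is the centroid of △DGA]
6. B_y = 11/9  [B is the centroid of △DGA]
   → B = (59/9, 11/9)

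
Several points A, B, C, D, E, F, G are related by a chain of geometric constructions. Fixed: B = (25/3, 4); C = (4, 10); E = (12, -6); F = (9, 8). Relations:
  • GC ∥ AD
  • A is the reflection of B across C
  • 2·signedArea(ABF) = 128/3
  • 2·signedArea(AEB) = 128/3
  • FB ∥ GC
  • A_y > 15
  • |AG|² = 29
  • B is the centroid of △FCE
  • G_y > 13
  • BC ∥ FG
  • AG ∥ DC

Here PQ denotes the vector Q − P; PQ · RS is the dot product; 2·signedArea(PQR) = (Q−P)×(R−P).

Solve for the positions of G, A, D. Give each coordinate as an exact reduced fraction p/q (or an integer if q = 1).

A = (-1/3, 16)
D = (-1, 12)
G = (14/3, 14)

1. G_x = 14/3  [FB ∥ GC ∩ BC ∥ FG]
2. G_y = 14  [FB ∥ GC ∩ BC ∥ FG]
   → G = (14/3, 14)
3. A_x = -1/3  [A is the reflection of B across C]
4. A_y = 16  [A is the reflection of B across C]
   → A = (-1/3, 16)
5. D_x = -1  [AG ∥ DC ∩ GC ∥ AD]
6. D_y = 12  [AG ∥ DC ∩ GC ∥ AD]
   → D = (-1, 12)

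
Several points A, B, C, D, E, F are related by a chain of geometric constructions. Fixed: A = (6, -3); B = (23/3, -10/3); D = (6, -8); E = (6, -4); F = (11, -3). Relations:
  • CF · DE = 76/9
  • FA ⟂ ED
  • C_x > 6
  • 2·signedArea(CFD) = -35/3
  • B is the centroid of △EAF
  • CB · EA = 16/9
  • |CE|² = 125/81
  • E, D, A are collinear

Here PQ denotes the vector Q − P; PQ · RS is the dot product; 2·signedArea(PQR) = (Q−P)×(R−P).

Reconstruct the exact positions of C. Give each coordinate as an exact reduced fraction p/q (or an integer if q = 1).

1. C_x = 59/9  [2·signedArea(CFD) = -35/3 ∩ CB · EA = 16/9]
2. C_y = -46/9  [2·signedArea(CFD) = -35/3 ∩ CB · EA = 16/9]
   → C = (59/9, -46/9)

C = (59/9, -46/9)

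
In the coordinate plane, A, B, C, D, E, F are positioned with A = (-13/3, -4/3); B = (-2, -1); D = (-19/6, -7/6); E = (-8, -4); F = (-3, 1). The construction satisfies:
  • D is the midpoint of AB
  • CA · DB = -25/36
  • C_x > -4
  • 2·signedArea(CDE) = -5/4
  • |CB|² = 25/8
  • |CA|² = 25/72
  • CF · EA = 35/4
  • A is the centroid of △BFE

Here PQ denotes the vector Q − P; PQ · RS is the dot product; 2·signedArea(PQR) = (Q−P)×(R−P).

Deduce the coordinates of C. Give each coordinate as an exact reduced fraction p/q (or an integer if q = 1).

C = (-15/4, -5/4)

1. C_x = -15/4  [2·signedArea(CDE) = -5/4 ∩ CA · DB = -25/36]
2. C_y = -5/4  [2·signedArea(CDE) = -5/4 ∩ CA · DB = -25/36]
   → C = (-15/4, -5/4)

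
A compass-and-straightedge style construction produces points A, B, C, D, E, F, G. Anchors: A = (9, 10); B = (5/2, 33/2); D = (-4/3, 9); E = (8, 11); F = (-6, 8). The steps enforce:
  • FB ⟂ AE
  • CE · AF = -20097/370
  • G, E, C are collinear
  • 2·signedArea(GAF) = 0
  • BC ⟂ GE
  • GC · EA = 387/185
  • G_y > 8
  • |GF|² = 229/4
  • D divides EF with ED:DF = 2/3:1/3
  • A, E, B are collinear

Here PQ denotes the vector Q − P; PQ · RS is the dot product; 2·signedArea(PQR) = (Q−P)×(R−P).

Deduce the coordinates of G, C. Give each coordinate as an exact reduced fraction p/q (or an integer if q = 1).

1. G_x = 3/2  [line 2·x + -15·y + 132 = 0 ∩ |GF|² = 229/4]
2. G_y = 9  [line 2·x + -15·y + 132 = 0 ∩ |GF|² = 229/4]
   → G = (3/2, 9)
3. C_x = 1673/370  [G, E, C are collinear ∩ BC ⟂ GE]
4. C_y = 1837/185  [G, E, C are collinear ∩ BC ⟂ GE]
   → C = (1673/370, 1837/185)

C = (1673/370, 1837/185)
G = (3/2, 9)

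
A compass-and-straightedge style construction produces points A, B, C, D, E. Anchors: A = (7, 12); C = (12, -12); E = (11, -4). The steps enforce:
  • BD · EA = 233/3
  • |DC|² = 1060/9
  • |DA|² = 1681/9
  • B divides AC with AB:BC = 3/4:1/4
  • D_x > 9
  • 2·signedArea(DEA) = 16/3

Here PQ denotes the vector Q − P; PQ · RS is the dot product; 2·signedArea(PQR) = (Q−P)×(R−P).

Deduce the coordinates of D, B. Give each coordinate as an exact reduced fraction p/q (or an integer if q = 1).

1. D_x = 10  [line -16·x + -4·y + 464/3 = 0 ∩ |DA|² = 1681/9]
2. D_y = -4/3  [line -16·x + -4·y + 464/3 = 0 ∩ |DA|² = 1681/9]
   → D = (10, -4/3)
3. B_x = 43/4  [B divides AC with AB:BC = 3/4:1/4]
4. B_y = -6  [B divides AC with AB:BC = 3/4:1/4]
   → B = (43/4, -6)

B = (43/4, -6)
D = (10, -4/3)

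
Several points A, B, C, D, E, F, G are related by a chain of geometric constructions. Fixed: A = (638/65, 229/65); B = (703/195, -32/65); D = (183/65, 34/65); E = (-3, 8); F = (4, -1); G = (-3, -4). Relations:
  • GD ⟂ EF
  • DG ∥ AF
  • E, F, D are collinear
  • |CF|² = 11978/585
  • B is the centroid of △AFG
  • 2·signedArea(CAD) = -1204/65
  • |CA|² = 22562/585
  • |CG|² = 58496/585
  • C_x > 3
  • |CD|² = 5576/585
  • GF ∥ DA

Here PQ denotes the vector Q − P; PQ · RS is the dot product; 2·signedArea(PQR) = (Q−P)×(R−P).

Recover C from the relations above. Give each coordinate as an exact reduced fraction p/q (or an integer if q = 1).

1. C_x = 703/195  [line 3·x + -7·y + 893/65 = 0 ∩ |CD|² = 5576/585]
2. C_y = 228/65  [line 3·x + -7·y + 893/65 = 0 ∩ |CD|² = 5576/585]
   → C = (703/195, 228/65)

C = (703/195, 228/65)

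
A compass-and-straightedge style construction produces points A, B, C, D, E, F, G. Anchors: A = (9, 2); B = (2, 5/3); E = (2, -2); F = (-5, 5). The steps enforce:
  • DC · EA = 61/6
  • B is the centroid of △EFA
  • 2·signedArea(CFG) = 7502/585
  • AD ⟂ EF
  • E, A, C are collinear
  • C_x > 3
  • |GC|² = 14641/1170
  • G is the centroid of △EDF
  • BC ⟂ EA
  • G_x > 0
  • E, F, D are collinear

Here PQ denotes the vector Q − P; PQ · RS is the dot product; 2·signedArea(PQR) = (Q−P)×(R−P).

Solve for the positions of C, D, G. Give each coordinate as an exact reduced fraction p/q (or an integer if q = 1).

C = (698/195, -214/195)
D = (7/2, -7/2)
G = (1/6, -1/6)

1. C_x = 698/195  [E, A, C are collinear ∩ BC ⟂ EA]
2. C_y = -214/195  [E, A, C are collinear ∩ BC ⟂ EA]
   → C = (698/195, -214/195)
3. D_x = 7/2  [E, F, D are collinear ∩ AD ⟂ EF]
4. D_y = -7/2  [E, F, D are collinear ∩ AD ⟂ EF]
   → D = (7/2, -7/2)
5. G_x = 1/6  [G is the centroid of △EDF]
6. G_y = -1/6  [G is the centroid of △EDF]
   → G = (1/6, -1/6)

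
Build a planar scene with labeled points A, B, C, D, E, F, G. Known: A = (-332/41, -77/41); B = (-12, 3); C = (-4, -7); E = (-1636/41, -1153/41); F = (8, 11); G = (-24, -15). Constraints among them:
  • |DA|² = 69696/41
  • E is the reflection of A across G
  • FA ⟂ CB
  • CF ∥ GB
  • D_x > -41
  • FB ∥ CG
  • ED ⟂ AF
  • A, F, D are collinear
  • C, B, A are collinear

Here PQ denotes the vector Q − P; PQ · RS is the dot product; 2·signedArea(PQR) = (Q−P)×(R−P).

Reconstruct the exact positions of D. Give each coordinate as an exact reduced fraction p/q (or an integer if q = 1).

1. D_x = -1652/41  [A, F, D are collinear ∩ ED ⟂ AF]
2. D_y = -1133/41  [A, F, D are collinear ∩ ED ⟂ AF]
   → D = (-1652/41, -1133/41)

D = (-1652/41, -1133/41)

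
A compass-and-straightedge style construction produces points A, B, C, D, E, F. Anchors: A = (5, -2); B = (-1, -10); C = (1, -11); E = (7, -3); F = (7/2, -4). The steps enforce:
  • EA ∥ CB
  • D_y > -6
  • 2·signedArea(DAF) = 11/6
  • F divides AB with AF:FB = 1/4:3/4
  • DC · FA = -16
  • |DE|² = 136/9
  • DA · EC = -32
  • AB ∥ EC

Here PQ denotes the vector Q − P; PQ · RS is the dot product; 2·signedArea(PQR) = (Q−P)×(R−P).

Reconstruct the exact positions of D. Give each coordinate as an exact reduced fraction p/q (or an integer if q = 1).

1. D_x = 11/3  [DC · FA = -16 ∩ 2·signedArea(DAF) = 11/6]
2. D_y = -5  [DC · FA = -16 ∩ 2·signedArea(DAF) = 11/6]
   → D = (11/3, -5)

D = (11/3, -5)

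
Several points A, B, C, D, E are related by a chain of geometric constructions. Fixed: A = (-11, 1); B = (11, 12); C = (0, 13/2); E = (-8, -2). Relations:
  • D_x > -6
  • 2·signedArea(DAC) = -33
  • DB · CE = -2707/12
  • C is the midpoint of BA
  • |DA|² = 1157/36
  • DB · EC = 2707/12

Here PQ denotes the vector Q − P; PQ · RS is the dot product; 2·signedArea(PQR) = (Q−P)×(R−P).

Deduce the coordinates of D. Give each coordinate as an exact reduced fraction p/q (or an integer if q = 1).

1. D_x = -16/3  [DB · EC = 2707/12 ∩ 2·signedArea(DAC) = -33]
2. D_y = 5/6  [DB · EC = 2707/12 ∩ 2·signedArea(DAC) = -33]
   → D = (-16/3, 5/6)

D = (-16/3, 5/6)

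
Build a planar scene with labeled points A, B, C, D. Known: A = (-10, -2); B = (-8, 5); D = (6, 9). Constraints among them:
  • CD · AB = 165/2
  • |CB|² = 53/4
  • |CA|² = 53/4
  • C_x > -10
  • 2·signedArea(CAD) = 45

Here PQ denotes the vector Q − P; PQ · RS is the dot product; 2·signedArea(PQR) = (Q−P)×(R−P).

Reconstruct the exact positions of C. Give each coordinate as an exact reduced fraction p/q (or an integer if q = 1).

C = (-9, 3/2)

1. C_x = -9  [2·signedArea(CAD) = 45 ∩ CD · AB = 165/2]
2. C_y = 3/2  [2·signedArea(CAD) = 45 ∩ CD · AB = 165/2]
   → C = (-9, 3/2)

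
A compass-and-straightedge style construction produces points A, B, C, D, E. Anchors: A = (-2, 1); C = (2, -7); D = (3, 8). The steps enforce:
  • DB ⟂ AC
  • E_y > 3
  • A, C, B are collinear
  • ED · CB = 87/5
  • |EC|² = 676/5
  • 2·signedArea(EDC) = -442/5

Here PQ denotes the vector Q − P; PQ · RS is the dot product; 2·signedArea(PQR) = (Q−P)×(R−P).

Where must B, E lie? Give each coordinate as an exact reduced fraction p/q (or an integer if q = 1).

1. B_x = -19/5  [A, C, B are collinear ∩ DB ⟂ AC]
2. B_y = 23/5  [A, C, B are collinear ∩ DB ⟂ AC]
   → B = (-19/5, 23/5)
3. E_x = -16/5  [ED · CB = 87/5 ∩ 2·signedArea(EDC) = -442/5]
4. E_y = 17/5  [ED · CB = 87/5 ∩ 2·signedArea(EDC) = -442/5]
   → E = (-16/5, 17/5)

B = (-19/5, 23/5)
E = (-16/5, 17/5)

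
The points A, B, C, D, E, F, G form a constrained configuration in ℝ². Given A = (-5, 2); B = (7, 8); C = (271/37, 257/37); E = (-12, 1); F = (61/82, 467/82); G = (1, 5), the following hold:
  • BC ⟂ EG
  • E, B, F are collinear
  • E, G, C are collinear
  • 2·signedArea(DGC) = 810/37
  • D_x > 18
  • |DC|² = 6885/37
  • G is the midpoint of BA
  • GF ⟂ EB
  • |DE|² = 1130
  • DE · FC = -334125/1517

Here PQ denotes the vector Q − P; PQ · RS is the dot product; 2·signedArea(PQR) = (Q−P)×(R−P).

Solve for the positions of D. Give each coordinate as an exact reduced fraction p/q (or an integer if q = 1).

D = (19, 14)

1. D_x = 19  [2·signedArea(DGC) = 810/37 ∩ DE · FC = -334125/1517]
2. D_y = 14  [2·signedArea(DGC) = 810/37 ∩ DE · FC = -334125/1517]
   → D = (19, 14)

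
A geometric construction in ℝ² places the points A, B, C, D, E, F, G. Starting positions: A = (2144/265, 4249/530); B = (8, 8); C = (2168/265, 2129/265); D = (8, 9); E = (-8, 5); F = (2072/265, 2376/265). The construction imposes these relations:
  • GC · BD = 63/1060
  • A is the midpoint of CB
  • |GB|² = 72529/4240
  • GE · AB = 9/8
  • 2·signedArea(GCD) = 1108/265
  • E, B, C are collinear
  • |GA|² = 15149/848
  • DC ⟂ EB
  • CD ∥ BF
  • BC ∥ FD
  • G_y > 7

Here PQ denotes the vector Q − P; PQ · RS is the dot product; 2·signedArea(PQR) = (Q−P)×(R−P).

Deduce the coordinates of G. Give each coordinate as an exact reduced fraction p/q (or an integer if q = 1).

G = (1024/265, 8453/1060)

1. G_x = 1024/265  [GC · BD = 63/1060 ∩ GE · AB = 9/8]
2. G_y = 8453/1060  [GC · BD = 63/1060 ∩ GE · AB = 9/8]
   → G = (1024/265, 8453/1060)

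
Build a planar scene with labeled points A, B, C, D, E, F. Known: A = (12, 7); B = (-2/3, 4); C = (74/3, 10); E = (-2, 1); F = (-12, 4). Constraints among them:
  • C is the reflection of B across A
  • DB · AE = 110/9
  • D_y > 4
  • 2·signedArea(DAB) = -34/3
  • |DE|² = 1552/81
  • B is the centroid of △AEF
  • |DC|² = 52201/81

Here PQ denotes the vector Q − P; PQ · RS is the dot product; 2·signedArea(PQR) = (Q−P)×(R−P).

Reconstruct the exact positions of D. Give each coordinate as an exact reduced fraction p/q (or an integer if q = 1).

D = (-2/9, 5)

1. D_x = -2/9  [DB · AE = 110/9 ∩ 2·signedArea(DAB) = -34/3]
2. D_y = 5  [DB · AE = 110/9 ∩ 2·signedArea(DAB) = -34/3]
   → D = (-2/9, 5)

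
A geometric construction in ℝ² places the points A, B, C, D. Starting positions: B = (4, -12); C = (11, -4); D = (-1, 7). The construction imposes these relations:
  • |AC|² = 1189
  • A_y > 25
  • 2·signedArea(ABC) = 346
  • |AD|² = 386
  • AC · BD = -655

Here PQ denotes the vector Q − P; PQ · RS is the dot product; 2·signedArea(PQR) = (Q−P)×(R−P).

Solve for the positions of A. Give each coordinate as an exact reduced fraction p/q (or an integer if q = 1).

1. A_x = -6  [AC · BD = -655 ∩ 2·signedArea(ABC) = 346]
2. A_y = 26  [AC · BD = -655 ∩ 2·signedArea(ABC) = 346]
   → A = (-6, 26)

A = (-6, 26)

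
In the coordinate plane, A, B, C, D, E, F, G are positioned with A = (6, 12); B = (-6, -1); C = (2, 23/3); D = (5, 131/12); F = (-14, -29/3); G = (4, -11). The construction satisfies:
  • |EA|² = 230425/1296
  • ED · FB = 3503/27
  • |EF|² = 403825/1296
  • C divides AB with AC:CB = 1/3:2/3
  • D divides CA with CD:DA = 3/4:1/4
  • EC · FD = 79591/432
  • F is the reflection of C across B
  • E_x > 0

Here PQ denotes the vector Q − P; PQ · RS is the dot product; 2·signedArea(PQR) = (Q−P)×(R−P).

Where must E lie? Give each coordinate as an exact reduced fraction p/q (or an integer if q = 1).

E = (1, -13/36)

1. E_x = 1  [line -19·x + -247/12·y + 4997/432 = 0 ∩ |EF|² = 403825/1296]
2. E_y = -13/36  [line -19·x + -247/12·y + 4997/432 = 0 ∩ |EF|² = 403825/1296]
   → E = (1, -13/36)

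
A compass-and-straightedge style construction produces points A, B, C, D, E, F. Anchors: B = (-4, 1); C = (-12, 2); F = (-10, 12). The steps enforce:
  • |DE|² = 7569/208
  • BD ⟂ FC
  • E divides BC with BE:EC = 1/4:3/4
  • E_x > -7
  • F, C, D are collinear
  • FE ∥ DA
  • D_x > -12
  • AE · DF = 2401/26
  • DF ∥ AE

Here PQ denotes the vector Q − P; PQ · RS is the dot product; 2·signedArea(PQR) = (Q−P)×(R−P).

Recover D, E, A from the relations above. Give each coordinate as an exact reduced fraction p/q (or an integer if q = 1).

1. D_x = -309/26  [F, C, D are collinear ∩ BD ⟂ FC]
2. D_y = 67/26  [F, C, D are collinear ∩ BD ⟂ FC]
   → D = (-309/26, 67/26)
3. E_x = -6  [E divides BC with BE:EC = 1/4:3/4]
4. E_y = 5/4  [E divides BC with BE:EC = 1/4:3/4]
   → E = (-6, 5/4)
5. A_x = -205/26  [DF ∥ AE ∩ FE ∥ DA]
6. A_y = -425/52  [DF ∥ AE ∩ FE ∥ DA]
   → A = (-205/26, -425/52)

A = (-205/26, -425/52)
D = (-309/26, 67/26)
E = (-6, 5/4)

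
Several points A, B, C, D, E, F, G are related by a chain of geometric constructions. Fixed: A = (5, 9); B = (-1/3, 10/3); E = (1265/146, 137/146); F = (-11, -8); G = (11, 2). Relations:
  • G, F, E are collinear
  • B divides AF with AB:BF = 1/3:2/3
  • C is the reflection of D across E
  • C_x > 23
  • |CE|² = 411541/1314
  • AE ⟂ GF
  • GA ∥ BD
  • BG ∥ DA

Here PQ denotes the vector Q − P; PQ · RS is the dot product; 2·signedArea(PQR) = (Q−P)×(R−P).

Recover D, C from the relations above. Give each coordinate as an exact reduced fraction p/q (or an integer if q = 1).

1. D_x = -19/3  [BG ∥ DA ∩ GA ∥ BD]
2. D_y = 31/3  [BG ∥ DA ∩ GA ∥ BD]
   → D = (-19/3, 31/3)
3. C_x = 5182/219  [C is the reflection of D across E]
4. C_y = -1852/219  [C is the reflection of D across E]
   → C = (5182/219, -1852/219)

C = (5182/219, -1852/219)
D = (-19/3, 31/3)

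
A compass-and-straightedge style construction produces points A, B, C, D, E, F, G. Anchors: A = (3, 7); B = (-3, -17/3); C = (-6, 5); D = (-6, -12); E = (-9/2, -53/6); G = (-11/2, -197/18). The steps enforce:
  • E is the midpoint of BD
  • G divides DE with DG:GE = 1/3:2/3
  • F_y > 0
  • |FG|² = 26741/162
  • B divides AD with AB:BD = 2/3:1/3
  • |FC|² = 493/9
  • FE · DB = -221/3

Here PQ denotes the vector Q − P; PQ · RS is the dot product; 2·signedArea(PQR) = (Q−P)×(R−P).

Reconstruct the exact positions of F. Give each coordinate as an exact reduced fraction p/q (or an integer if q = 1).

F = (0, 2/3)

1. F_x = 0  [line -3·x + -19/3·y + 38/9 = 0 ∩ |FG|² = 26741/162]
2. F_y = 2/3  [line -3·x + -19/3·y + 38/9 = 0 ∩ |FG|² = 26741/162]
   → F = (0, 2/3)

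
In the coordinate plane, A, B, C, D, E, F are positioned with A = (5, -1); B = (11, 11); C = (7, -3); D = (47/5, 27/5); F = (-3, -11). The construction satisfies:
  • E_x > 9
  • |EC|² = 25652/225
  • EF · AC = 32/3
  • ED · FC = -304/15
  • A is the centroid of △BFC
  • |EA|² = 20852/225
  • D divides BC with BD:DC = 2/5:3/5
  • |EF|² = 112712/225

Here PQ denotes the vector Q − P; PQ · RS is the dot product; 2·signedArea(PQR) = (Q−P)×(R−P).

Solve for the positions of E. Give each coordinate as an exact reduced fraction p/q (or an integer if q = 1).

1. E_x = 149/15  [EF · AC = 32/3 ∩ ED · FC = -304/15]
2. E_y = 109/15  [EF · AC = 32/3 ∩ ED · FC = -304/15]
   → E = (149/15, 109/15)

E = (149/15, 109/15)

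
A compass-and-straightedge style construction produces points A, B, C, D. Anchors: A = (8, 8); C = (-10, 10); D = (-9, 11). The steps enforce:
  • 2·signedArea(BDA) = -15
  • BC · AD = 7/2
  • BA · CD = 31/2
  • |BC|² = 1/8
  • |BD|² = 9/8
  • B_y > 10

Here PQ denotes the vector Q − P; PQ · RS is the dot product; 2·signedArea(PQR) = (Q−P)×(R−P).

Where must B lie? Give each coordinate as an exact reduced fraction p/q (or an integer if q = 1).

1. B_x = -39/4  [BA · CD = 31/2 ∩ BC · AD = 7/2]
2. B_y = 41/4  [BA · CD = 31/2 ∩ BC · AD = 7/2]
   → B = (-39/4, 41/4)

B = (-39/4, 41/4)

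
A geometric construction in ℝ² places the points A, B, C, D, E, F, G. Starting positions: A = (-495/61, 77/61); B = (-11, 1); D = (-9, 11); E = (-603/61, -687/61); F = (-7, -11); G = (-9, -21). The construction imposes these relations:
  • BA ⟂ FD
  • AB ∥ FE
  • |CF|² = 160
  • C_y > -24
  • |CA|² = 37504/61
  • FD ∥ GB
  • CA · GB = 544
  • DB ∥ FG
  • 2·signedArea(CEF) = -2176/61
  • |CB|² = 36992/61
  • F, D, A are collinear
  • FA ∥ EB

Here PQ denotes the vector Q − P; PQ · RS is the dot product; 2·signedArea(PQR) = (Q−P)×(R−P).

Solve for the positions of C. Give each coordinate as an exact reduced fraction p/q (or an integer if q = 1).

1. C_x = -535/61  [line 2·x + -22·y + -500 = 0 ∩ |CB|² = 36992/61]
2. C_y = -1435/61  [line 2·x + -22·y + -500 = 0 ∩ |CB|² = 36992/61]
   → C = (-535/61, -1435/61)

C = (-535/61, -1435/61)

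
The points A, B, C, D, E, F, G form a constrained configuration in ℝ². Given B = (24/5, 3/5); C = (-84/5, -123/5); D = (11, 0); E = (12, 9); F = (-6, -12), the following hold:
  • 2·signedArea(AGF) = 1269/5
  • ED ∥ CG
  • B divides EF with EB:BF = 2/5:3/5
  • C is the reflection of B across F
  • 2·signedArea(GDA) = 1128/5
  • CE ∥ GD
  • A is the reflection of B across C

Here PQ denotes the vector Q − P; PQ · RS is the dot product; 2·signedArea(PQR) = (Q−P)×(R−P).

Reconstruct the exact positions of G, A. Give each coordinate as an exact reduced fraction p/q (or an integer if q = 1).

1. G_x = -89/5  [CE ∥ GD ∩ ED ∥ CG]
2. G_y = -168/5  [CE ∥ GD ∩ ED ∥ CG]
   → G = (-89/5, -168/5)
3. A_x = -192/5  [A is the reflection of B across C]
4. A_y = -249/5  [A is the reflection of B across C]
   → A = (-192/5, -249/5)

A = (-192/5, -249/5)
G = (-89/5, -168/5)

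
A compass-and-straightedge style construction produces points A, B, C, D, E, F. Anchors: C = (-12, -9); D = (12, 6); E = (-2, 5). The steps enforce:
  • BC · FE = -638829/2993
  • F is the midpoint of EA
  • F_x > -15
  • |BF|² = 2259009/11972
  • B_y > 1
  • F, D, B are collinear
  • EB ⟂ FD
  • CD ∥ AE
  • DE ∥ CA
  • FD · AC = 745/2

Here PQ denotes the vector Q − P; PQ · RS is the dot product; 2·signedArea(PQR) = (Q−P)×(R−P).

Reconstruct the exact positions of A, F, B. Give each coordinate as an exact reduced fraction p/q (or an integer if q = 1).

A = (-26, -10)
B = (-2824/2993, 5293/2993)
F = (-14, -5/2)

1. A_x = -26  [CD ∥ AE ∩ DE ∥ CA]
2. A_y = -10  [CD ∥ AE ∩ DE ∥ CA]
   → A = (-26, -10)
3. F_x = -14  [F is the midpoint of EA]
4. F_y = -5/2  [F is the midpoint of EA]
   → F = (-14, -5/2)
5. B_x = -2824/2993  [F, D, B are collinear ∩ EB ⟂ FD]
6. B_y = 5293/2993  [F, D, B are collinear ∩ EB ⟂ FD]
   → B = (-2824/2993, 5293/2993)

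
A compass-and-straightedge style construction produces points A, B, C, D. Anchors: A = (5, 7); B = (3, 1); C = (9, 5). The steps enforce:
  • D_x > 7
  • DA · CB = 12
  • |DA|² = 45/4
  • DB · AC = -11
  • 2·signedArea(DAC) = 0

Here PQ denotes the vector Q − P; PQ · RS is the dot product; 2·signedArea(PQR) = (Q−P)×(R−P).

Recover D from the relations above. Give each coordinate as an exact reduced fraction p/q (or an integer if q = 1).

D = (8, 11/2)

1. D_x = 8  [2·signedArea(DAC) = 0 ∩ DA · CB = 12]
2. D_y = 11/2  [2·signedArea(DAC) = 0 ∩ DA · CB = 12]
   → D = (8, 11/2)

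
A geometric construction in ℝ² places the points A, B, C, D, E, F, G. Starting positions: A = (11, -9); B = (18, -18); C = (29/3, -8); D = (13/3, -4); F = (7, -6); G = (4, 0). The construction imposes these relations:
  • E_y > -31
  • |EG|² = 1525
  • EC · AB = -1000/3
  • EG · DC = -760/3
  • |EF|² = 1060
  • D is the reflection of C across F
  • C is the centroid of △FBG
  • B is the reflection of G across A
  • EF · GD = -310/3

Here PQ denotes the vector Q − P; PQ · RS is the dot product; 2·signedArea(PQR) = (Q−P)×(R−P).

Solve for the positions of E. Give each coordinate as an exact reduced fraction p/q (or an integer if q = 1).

E = (29, -30)

1. E_x = 29  [EG · DC = -760/3 ∩ EF · GD = -310/3]
2. E_y = -30  [EG · DC = -760/3 ∩ EF · GD = -310/3]
   → E = (29, -30)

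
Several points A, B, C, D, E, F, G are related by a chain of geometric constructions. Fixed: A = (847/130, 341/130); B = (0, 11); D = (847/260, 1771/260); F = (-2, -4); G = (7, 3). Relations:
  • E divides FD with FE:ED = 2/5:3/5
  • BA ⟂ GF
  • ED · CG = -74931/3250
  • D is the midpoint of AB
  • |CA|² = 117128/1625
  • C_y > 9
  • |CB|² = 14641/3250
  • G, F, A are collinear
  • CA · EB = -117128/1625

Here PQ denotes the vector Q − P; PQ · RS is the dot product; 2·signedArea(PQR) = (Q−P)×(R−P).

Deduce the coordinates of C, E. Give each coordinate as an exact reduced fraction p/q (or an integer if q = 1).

1. E_x = 67/650  [E divides FD with FE:ED = 2/5:3/5]
2. E_y = 211/650  [E divides FD with FE:ED = 2/5:3/5]
   → E = (67/650, 211/650)
3. C_x = 847/650  [CA · EB = -117128/1625 ∩ ED · CG = -74931/3250]
4. C_y = 6061/650  [CA · EB = -117128/1625 ∩ ED · CG = -74931/3250]
   → C = (847/650, 6061/650)

C = (847/650, 6061/650)
E = (67/650, 211/650)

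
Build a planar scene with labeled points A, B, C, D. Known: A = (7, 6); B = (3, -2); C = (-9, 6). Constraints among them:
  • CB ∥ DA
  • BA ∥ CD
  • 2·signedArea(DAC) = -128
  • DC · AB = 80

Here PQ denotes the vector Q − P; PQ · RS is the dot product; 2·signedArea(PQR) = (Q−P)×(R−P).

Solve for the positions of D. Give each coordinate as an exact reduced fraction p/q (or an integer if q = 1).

1. D_x = -5  [CB ∥ DA ∩ BA ∥ CD]
2. D_y = 14  [CB ∥ DA ∩ BA ∥ CD]
   → D = (-5, 14)

D = (-5, 14)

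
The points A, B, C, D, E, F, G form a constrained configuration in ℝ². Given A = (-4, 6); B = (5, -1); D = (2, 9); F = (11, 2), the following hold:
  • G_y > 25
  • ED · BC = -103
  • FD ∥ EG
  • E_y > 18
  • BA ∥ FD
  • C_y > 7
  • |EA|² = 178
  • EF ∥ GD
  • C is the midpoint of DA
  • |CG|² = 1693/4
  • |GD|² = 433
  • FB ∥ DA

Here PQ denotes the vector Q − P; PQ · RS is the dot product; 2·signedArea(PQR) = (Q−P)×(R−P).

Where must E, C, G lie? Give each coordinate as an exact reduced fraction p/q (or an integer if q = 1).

1. C_x = -1  [C is the midpoint of DA]
2. C_y = 15/2  [C is the midpoint of DA]
   → C = (-1, 15/2)
3. E_x = -1  [line 6·x + -17/2·y + 335/2 = 0 ∩ |EA|² = 178]
4. E_y = 19  [line 6·x + -17/2·y + 335/2 = 0 ∩ |EA|² = 178]
   → E = (-1, 19)
5. G_x = -10  [EF ∥ GD ∩ FD ∥ EG]
6. G_y = 26  [EF ∥ GD ∩ FD ∥ EG]
   → G = (-10, 26)

C = (-1, 15/2)
E = (-1, 19)
G = (-10, 26)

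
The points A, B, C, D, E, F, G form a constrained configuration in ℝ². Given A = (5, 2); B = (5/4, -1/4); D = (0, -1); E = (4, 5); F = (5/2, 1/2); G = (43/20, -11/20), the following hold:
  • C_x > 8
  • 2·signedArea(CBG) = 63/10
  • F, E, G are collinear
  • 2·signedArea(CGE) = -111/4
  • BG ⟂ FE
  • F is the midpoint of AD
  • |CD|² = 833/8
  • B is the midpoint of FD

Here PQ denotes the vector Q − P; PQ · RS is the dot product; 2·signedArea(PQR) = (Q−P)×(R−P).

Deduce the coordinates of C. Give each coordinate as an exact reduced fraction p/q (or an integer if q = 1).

1. C_x = 35/4  [2·signedArea(CGE) = -111/4 ∩ 2·signedArea(CBG) = 63/10]
2. C_y = 17/4  [2·signedArea(CGE) = -111/4 ∩ 2·signedArea(CBG) = 63/10]
   → C = (35/4, 17/4)

C = (35/4, 17/4)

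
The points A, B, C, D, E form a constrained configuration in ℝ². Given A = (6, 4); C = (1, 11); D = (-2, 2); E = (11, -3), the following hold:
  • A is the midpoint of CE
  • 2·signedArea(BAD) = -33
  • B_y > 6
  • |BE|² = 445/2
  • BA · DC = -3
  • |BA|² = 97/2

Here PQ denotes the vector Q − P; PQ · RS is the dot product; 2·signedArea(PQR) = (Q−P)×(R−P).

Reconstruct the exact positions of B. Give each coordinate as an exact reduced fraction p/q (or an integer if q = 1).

B = (-1/2, 13/2)

1. B_x = -1/2  [BA · DC = -3 ∩ 2·signedArea(BAD) = -33]
2. B_y = 13/2  [BA · DC = -3 ∩ 2·signedArea(BAD) = -33]
   → B = (-1/2, 13/2)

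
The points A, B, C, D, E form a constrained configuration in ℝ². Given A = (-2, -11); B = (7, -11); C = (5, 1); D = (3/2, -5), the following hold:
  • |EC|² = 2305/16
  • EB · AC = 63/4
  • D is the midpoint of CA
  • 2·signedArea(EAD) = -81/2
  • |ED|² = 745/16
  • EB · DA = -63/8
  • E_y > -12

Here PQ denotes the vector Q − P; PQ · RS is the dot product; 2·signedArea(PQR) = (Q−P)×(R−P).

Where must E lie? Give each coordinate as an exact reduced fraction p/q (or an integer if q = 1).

E = (19/4, -11)

1. E_x = 19/4  [2·signedArea(EAD) = -81/2 ∩ EB · AC = 63/4]
2. E_y = -11  [2·signedArea(EAD) = -81/2 ∩ EB · AC = 63/4]
   → E = (19/4, -11)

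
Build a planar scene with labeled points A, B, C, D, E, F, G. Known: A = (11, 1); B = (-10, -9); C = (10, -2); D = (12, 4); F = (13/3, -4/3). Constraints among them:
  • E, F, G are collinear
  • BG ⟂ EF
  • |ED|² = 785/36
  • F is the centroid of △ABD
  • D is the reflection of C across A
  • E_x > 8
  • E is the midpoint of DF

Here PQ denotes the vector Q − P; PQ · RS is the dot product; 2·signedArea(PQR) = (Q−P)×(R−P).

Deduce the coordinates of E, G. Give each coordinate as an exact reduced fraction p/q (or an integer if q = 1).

E = (49/6, 4/3)
G = (-7002/785, -8284/785)

1. E_x = 49/6  [E is the midpoint of DF]
2. E_y = 4/3  [E is the midpoint of DF]
   → E = (49/6, 4/3)
3. G_x = -7002/785  [E, F, G are collinear ∩ BG ⟂ EF]
4. G_y = -8284/785  [E, F, G are collinear ∩ BG ⟂ EF]
   → G = (-7002/785, -8284/785)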